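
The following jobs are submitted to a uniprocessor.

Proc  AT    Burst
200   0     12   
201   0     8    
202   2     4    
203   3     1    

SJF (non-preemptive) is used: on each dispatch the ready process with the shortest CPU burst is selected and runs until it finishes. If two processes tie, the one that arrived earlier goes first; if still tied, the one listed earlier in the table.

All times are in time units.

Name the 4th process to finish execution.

200

Timeline: | 201 0-8 | 203 8-9 | 202 9-13 | 200 13-25 |
Completion: 200=25  201=8  202=13  203=9
Turnaround (C−A): 200=25  201=8  202=11  203=6
Finish order: 201 → 203 → 202 → 200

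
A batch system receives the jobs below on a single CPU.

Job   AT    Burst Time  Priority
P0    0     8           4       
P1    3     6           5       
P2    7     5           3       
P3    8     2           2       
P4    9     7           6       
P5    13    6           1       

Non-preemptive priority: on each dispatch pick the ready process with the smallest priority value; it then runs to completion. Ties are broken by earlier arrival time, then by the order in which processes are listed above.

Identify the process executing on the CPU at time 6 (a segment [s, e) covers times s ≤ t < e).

P0

Timeline: | P0 0-8 | P3 8-10 | P2 10-15 | P5 15-21 | P1 21-27 | P4 27-34 |
Completion: P0=8  P1=27  P2=15  P3=10  P4=34  P5=21
Turnaround (C−A): P0=8  P1=24  P2=8  P3=2  P4=25  P5=8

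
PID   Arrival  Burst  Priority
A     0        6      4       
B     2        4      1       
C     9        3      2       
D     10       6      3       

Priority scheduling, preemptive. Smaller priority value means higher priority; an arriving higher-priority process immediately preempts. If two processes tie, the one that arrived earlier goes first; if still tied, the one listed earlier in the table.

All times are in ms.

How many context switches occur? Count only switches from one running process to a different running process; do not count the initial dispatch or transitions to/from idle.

5

Timeline: | A 0-2 | B 2-6 | A 6-9 | C 9-12 | D 12-18 | A 18-19 |
Completion: A=19  B=6  C=12  D=18
Turnaround (C−A): A=19  B=4  C=3  D=8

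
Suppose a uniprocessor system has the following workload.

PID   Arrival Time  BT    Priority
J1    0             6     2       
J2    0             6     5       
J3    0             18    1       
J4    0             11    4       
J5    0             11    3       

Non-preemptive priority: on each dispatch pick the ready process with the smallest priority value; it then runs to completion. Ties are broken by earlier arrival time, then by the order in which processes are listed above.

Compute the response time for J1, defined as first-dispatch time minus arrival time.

18

Gantt: | J3 0-18 | J1 18-24 | J5 24-35 | J4 35-46 | J2 46-52 |
Completion: J1=24  J2=52  J3=18  J4=46  J5=35
Turnaround (C−A): J1=24  J2=52  J3=18  J4=46  J5=35
Response(J1) = first start − arrival = 18 − 0 = 18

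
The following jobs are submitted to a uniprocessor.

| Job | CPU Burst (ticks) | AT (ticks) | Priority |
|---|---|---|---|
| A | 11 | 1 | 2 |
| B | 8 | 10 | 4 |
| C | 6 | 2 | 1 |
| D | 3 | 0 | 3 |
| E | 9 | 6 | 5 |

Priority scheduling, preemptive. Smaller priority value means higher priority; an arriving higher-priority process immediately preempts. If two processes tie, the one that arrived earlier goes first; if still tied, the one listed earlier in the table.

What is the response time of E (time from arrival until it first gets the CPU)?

22

Gantt: | D 0-1 | A 1-2 | C 2-8 | A 8-18 | D 18-20 | B 20-28 | E 28-37 |
Completion: A=18  B=28  C=8  D=20  E=37
Response(E) = first start − arrival = 28 − 6 = 22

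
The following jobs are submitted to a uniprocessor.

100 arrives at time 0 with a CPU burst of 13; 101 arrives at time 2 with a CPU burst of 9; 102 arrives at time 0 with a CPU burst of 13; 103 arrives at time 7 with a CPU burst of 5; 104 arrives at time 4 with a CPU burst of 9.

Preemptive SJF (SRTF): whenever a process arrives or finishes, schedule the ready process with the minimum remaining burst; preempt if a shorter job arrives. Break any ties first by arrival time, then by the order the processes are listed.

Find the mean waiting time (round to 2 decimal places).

Schedule: | 100 0-2 | 101 2-11 | 103 11-16 | 104 16-25 | 100 25-36 | 102 36-49 |
Completion: 100=36  101=11  102=49  103=16  104=25
Turnaround (C−A): 100=36  101=9  102=49  103=9  104=21
Waiting times: 100=23, 101=0, 102=36, 103=4, 104=12
Average waiting = (23+0+36+4+12) / 5 = 75/5 = 15.00

15.00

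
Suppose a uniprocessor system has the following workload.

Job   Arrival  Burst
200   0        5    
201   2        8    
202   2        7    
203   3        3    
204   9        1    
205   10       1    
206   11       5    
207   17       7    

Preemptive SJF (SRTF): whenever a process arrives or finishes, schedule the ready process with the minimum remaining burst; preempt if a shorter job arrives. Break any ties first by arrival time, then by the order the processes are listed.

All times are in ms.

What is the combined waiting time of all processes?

47

Gantt: | 200 0-5 | 203 5-8 | 202 8-9 | 204 9-10 | 205 10-11 | 206 11-16 | 202 16-22 | 207 22-29 | 201 29-37 |
Completion: 200=5  201=37  202=22  203=8  204=10  205=11  206=16  207=29
Waiting = turnaround − burst: 200=0, 201=27, 202=13, 203=2, 204=0, 205=0, 206=0, 207=5
Total waiting = 0 + 27 + 13 + 2 + 0 + 0 + 0 + 5 = 47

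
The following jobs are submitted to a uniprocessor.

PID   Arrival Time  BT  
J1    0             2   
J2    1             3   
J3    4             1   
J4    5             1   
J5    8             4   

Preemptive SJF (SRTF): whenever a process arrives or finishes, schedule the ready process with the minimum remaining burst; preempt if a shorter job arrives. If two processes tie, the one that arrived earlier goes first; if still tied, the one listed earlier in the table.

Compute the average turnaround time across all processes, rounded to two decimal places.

Timeline: | J1 0-2 | J2 2-5 | J3 5-6 | J4 6-7 | idle 7-8 | J5 8-12 |
Completion: J1=2  J2=5  J3=6  J4=7  J5=12
Turnaround (C−A): J1=2  J2=4  J3=2  J4=2  J5=4
Turnaround times: J1=2, J2=4, J3=2, J4=2, J5=4
Average turnaround = (2+4+2+2+4) / 5 = 14/5 = 2.80

2.80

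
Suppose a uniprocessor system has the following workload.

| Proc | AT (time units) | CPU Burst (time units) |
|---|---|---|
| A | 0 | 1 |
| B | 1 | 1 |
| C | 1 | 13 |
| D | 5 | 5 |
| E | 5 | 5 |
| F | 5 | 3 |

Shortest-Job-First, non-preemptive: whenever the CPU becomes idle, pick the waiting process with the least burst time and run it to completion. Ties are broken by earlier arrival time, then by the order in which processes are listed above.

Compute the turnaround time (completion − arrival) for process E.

Schedule: | A 0-1 | B 1-2 | C 2-15 | F 15-18 | D 18-23 | E 23-28 |
Completion: A=1  B=2  C=15  D=23  E=28  F=18
Turnaround (C−A): A=1  B=1  C=14  D=18  E=23  F=13
Turnaround(E) = completion − arrival = 28 − 5 = 23

23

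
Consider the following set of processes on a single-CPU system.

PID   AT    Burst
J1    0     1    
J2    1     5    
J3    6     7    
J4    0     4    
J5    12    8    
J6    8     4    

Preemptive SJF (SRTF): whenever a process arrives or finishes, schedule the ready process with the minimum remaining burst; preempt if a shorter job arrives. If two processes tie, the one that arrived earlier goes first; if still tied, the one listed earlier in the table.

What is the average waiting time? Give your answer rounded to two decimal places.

Schedule: | J1 0-1 | J4 1-5 | J2 5-10 | J6 10-14 | J3 14-21 | J5 21-29 |
Completion: J1=1  J2=10  J3=21  J4=5  J5=29  J6=14
Waiting times: J1=0, J2=4, J3=8, J4=1, J5=9, J6=2
Average waiting = (0+4+8+1+9+2) / 6 = 24/6 = 4.00

4.00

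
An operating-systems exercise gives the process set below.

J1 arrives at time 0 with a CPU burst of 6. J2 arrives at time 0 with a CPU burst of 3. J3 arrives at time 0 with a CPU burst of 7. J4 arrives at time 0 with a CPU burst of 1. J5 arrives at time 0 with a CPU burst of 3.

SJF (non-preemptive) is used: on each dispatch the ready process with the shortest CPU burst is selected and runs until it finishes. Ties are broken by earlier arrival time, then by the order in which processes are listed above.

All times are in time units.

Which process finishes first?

Gantt: | J4 0-1 | J2 1-4 | J5 4-7 | J1 7-13 | J3 13-20 |
Completion: J1=13  J2=4  J3=20  J4=1  J5=7
Turnaround (C−A): J1=13  J2=4  J3=20  J4=1  J5=7
Finish order: J4 → J2 → J5 → J1 → J3

J4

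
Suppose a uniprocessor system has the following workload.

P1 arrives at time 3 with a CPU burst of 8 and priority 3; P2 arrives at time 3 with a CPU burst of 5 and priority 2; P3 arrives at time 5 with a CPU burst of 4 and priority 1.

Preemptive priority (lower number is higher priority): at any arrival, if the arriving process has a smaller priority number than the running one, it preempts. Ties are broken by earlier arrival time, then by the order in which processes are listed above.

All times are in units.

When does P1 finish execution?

Timeline: | idle 0-3 | P2 3-5 | P3 5-9 | P2 9-12 | P1 12-20 |
Completion: P1=20  P2=12  P3=9

20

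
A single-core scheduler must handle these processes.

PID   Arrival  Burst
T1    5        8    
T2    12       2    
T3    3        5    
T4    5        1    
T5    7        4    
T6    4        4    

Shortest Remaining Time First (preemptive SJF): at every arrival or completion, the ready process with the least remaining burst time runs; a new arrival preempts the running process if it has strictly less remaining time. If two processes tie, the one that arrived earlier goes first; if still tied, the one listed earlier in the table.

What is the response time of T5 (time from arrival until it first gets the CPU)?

Schedule: | idle 0-3 | T3 3-5 | T4 5-6 | T3 6-9 | T6 9-13 | T2 13-15 | T5 15-19 | T1 19-27 |
Completion: T1=27  T2=15  T3=9  T4=6  T5=19  T6=13
Turnaround (C−A): T1=22  T2=3  T3=6  T4=1  T5=12  T6=9
Response(T5) = first start − arrival = 15 − 7 = 8

8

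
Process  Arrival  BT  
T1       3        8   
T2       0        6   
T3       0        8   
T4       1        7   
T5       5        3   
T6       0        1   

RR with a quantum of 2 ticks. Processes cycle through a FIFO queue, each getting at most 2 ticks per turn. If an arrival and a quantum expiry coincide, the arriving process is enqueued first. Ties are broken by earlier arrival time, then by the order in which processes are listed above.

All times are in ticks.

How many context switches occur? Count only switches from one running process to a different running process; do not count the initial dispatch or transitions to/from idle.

Gantt: | T2 0-2 | T3 2-4 | T6 4-5 | T4 5-7 | T2 7-9 | T1 9-11 | T3 11-13 | T5 13-15 | T4 15-17 | T2 17-19 | T1 19-21 | T3 21-23 | T5 23-24 | T4 24-26 | T1 26-28 | T3 28-30 | T4 30-31 | T1 31-33 |
Completion: T1=33  T2=19  T3=30  T4=31  T5=24  T6=5
Turnaround (C−A): T1=30  T2=19  T3=30  T4=30  T5=19  T6=5

17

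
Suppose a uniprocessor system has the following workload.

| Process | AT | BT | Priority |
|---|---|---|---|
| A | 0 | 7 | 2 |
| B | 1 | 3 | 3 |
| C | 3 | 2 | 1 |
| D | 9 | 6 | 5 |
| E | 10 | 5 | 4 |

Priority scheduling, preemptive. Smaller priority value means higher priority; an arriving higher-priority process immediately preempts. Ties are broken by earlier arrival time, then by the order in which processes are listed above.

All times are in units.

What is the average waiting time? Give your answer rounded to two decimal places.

Timeline: | A 0-3 | C 3-5 | A 5-9 | B 9-12 | E 12-17 | D 17-23 |
Completion: A=9  B=12  C=5  D=23  E=17
Turnaround (C−A): A=9  B=11  C=2  D=14  E=7
Waiting times: A=2, B=8, C=0, D=8, E=2
Average waiting = (2+8+0+8+2) / 5 = 20/5 = 4.00

4.00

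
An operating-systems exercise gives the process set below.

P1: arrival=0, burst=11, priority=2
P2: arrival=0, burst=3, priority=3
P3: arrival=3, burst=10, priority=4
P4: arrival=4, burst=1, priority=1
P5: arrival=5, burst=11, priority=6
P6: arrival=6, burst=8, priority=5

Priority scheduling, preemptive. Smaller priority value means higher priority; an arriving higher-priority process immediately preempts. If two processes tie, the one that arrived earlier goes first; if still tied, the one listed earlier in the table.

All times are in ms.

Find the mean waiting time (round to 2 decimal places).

Schedule: | P1 0-4 | P4 4-5 | P1 5-12 | P2 12-15 | P3 15-25 | P6 25-33 | P5 33-44 |
Completion: P1=12  P2=15  P3=25  P4=5  P5=44  P6=33
Waiting times: P1=1, P2=12, P3=12, P4=0, P5=28, P6=19
Average waiting = (1+12+12+0+28+19) / 6 = 72/6 = 12.00

12.00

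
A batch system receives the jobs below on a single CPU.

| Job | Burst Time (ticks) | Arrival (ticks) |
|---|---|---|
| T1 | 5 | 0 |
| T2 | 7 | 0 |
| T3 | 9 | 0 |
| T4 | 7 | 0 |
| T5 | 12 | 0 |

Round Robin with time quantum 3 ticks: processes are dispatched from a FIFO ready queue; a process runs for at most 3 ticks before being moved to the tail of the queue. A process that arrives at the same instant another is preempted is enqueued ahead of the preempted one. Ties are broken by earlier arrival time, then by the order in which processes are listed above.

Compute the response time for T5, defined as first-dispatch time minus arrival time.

12

Gantt: | T1 0-3 | T2 3-6 | T3 6-9 | T4 9-12 | T5 12-15 | T1 15-17 | T2 17-20 | T3 20-23 | T4 23-26 | T5 26-29 | T2 29-30 | T3 30-33 | T4 33-34 | T5 34-40 |
Completion: T1=17  T2=30  T3=33  T4=34  T5=40
Turnaround (C−A): T1=17  T2=30  T3=33  T4=34  T5=40
Response(T5) = first start − arrival = 12 − 0 = 12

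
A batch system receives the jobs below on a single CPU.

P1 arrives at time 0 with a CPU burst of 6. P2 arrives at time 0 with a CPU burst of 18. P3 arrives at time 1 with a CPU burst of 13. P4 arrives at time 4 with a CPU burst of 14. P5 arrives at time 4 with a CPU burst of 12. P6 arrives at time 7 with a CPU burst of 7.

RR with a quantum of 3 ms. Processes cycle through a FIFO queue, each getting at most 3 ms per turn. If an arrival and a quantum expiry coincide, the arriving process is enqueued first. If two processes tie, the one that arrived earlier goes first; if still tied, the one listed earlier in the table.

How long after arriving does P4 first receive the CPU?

8

Gantt: | P1 0-3 | P2 3-6 | P3 6-9 | P1 9-12 | P4 12-15 | P5 15-18 | P2 18-21 | P6 21-24 | P3 24-27 | P4 27-30 | P5 30-33 | P2 33-36 | P6 36-39 | P3 39-42 | P4 42-45 | P5 45-48 | P2 48-51 | P6 51-52 | P3 52-55 | P4 55-58 | P5 58-61 | P2 61-64 | P3 64-65 | P4 65-67 | P2 67-70 |
Completion: P1=12  P2=70  P3=65  P4=67  P5=61  P6=52
Turnaround (C−A): P1=12  P2=70  P3=64  P4=63  P5=57  P6=45
Response(P4) = first start − arrival = 12 − 4 = 8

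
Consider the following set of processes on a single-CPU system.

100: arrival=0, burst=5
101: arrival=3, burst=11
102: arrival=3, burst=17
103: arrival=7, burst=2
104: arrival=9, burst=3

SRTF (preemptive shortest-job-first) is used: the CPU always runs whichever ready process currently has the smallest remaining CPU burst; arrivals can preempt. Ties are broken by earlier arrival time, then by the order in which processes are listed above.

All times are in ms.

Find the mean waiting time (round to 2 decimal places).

5.00

Gantt: | 100 0-5 | 101 5-7 | 103 7-9 | 104 9-12 | 101 12-21 | 102 21-38 |
Completion: 100=5  101=21  102=38  103=9  104=12
Turnaround (C−A): 100=5  101=18  102=35  103=2  104=3
Waiting times: 100=0, 101=7, 102=18, 103=0, 104=0
Average waiting = (0+7+18+0+0) / 5 = 25/5 = 5.00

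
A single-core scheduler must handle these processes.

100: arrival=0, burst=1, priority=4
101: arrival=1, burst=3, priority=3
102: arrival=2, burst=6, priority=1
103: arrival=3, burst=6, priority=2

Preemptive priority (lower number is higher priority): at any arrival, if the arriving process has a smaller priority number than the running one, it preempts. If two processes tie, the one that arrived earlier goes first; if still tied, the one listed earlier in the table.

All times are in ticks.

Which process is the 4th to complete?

101

Gantt: | 100 0-1 | 101 1-2 | 102 2-8 | 103 8-14 | 101 14-16 |
Completion: 100=1  101=16  102=8  103=14
Finish order: 100 → 102 → 103 → 101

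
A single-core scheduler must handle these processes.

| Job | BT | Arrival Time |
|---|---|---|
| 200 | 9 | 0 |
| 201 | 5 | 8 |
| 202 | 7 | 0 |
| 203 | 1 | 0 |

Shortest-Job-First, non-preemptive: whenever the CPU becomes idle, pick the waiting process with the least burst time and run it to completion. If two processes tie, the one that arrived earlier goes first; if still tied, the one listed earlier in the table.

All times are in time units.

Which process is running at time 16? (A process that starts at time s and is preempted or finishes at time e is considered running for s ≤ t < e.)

Timeline: | 203 0-1 | 202 1-8 | 201 8-13 | 200 13-22 |
Completion: 200=22  201=13  202=8  203=1
Turnaround (C−A): 200=22  201=5  202=8  203=1

200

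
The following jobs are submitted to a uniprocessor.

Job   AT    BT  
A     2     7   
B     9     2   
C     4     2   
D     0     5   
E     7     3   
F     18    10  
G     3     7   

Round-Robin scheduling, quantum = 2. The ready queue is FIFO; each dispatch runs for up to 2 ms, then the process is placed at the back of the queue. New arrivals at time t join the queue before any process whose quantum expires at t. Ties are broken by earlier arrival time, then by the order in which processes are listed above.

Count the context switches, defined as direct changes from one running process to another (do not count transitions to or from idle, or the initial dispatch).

Schedule: | D 0-2 | A 2-4 | D 4-6 | G 6-8 | C 8-10 | A 10-12 | D 12-13 | E 13-15 | G 15-17 | B 17-19 | A 19-21 | E 21-22 | G 22-24 | F 24-26 | A 26-27 | G 27-28 | F 28-36 |
Completion: A=27  B=19  C=10  D=13  E=22  F=36  G=28

16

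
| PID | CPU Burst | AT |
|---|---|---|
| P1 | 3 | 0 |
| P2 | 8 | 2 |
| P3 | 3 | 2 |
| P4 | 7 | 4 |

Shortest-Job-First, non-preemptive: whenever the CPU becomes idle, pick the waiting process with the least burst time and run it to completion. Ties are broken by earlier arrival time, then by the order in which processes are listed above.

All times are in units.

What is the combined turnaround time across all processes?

Schedule: | P1 0-3 | P3 3-6 | P4 6-13 | P2 13-21 |
Completion: P1=3  P2=21  P3=6  P4=13
Turnaround (C−A): P1=3  P2=19  P3=4  P4=9
Turnaround = completion − arrival: P1=3, P2=19, P3=4, P4=9
Total turnaround = 3 + 19 + 4 + 9 = 35

35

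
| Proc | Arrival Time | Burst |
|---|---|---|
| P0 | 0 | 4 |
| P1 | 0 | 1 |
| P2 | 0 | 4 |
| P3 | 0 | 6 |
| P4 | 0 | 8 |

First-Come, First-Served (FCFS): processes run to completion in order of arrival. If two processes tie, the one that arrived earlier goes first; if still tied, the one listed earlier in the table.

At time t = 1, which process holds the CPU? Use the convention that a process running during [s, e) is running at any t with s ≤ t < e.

P0

Schedule: | P0 0-4 | P1 4-5 | P2 5-9 | P3 9-15 | P4 15-23 |
Completion: P0=4  P1=5  P2=9  P3=15  P4=23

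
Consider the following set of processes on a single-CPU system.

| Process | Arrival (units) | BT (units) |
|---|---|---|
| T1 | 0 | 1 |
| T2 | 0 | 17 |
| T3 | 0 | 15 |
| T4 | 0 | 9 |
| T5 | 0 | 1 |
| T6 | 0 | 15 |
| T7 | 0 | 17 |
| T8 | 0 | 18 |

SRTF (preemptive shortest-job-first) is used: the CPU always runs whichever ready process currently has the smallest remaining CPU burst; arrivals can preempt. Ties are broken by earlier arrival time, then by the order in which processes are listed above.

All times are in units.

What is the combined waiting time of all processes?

214

Schedule: | T1 0-1 | T5 1-2 | T4 2-11 | T3 11-26 | T6 26-41 | T2 41-58 | T7 58-75 | T8 75-93 |
Completion: T1=1  T2=58  T3=26  T4=11  T5=2  T6=41  T7=75  T8=93
Turnaround (C−A): T1=1  T2=58  T3=26  T4=11  T5=2  T6=41  T7=75  T8=93
Waiting = turnaround − burst: T1=0, T2=41, T3=11, T4=2, T5=1, T6=26, T7=58, T8=75
Total waiting = 0 + 41 + 11 + 2 + 1 + 26 + 58 + 75 = 214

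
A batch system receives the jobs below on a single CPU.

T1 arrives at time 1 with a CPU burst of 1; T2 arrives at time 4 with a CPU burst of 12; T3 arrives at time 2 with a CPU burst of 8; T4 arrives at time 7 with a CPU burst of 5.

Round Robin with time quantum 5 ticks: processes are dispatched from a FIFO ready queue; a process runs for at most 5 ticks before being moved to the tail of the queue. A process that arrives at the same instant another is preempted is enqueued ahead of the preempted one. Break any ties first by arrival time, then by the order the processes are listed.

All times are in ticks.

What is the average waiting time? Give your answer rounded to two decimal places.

6.50

Timeline: | idle 0-1 | T1 1-2 | T3 2-7 | T2 7-12 | T4 12-17 | T3 17-20 | T2 20-27 |
Completion: T1=2  T2=27  T3=20  T4=17
Turnaround (C−A): T1=1  T2=23  T3=18  T4=10
Waiting times: T1=0, T2=11, T3=10, T4=5
Average waiting = (0+11+10+5) / 4 = 26/4 = 6.50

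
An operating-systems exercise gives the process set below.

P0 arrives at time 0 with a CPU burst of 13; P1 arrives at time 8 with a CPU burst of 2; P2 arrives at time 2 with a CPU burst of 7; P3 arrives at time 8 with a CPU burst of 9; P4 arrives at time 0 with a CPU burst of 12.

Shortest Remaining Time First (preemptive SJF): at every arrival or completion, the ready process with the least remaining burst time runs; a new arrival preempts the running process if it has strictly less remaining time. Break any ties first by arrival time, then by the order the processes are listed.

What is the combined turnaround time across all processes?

Timeline: | P4 0-2 | P2 2-9 | P1 9-11 | P3 11-20 | P4 20-30 | P0 30-43 |
Completion: P0=43  P1=11  P2=9  P3=20  P4=30
Turnaround = completion − arrival: P0=43, P1=3, P2=7, P3=12, P4=30
Total turnaround = 43 + 3 + 7 + 12 + 30 = 95

95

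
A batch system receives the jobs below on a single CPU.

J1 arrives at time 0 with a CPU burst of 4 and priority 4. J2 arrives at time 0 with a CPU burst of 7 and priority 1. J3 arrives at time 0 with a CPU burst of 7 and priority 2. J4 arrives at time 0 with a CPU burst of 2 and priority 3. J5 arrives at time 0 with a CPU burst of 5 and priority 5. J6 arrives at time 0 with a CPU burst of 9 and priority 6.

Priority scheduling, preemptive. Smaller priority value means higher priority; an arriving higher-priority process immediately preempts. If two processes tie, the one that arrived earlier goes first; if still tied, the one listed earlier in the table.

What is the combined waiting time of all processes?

82

Timeline: | J2 0-7 | J3 7-14 | J4 14-16 | J1 16-20 | J5 20-25 | J6 25-34 |
Completion: J1=20  J2=7  J3=14  J4=16  J5=25  J6=34
Waiting = turnaround − burst: J1=16, J2=0, J3=7, J4=14, J5=20, J6=25
Total waiting = 16 + 0 + 7 + 14 + 20 + 25 = 82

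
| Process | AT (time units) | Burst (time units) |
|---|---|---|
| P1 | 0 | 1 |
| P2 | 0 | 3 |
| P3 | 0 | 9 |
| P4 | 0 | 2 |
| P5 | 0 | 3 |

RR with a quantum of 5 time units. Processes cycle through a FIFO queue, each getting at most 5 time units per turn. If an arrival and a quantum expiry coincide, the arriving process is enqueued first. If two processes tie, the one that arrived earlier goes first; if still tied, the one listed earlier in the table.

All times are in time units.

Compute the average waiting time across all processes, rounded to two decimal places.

6.00

Timeline: | P1 0-1 | P2 1-4 | P3 4-9 | P4 9-11 | P5 11-14 | P3 14-18 |
Completion: P1=1  P2=4  P3=18  P4=11  P5=14
Waiting times: P1=0, P2=1, P3=9, P4=9, P5=11
Average waiting = (0+1+9+9+11) / 5 = 30/5 = 6.00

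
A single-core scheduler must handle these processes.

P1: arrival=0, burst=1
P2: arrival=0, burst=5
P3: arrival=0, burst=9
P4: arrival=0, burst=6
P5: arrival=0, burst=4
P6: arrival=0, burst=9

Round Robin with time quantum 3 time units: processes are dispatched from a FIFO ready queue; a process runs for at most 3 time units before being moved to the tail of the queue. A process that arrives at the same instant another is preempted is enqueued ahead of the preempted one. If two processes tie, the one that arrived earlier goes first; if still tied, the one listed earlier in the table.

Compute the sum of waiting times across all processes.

Timeline: | P1 0-1 | P2 1-4 | P3 4-7 | P4 7-10 | P5 10-13 | P6 13-16 | P2 16-18 | P3 18-21 | P4 21-24 | P5 24-25 | P6 25-28 | P3 28-31 | P6 31-34 |
Completion: P1=1  P2=18  P3=31  P4=24  P5=25  P6=34
Turnaround (C−A): P1=1  P2=18  P3=31  P4=24  P5=25  P6=34
Waiting = turnaround − burst: P1=0, P2=13, P3=22, P4=18, P5=21, P6=25
Total waiting = 0 + 13 + 22 + 18 + 21 + 25 = 99

99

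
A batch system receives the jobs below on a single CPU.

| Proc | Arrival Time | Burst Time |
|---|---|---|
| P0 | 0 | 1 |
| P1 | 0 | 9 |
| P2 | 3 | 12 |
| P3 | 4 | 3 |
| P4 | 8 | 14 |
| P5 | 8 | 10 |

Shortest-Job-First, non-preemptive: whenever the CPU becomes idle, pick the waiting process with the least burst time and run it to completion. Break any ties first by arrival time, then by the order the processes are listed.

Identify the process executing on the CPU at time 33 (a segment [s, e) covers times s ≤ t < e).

P2

Timeline: | P0 0-1 | P1 1-10 | P3 10-13 | P5 13-23 | P2 23-35 | P4 35-49 |
Completion: P0=1  P1=10  P2=35  P3=13  P4=49  P5=23
Turnaround (C−A): P0=1  P1=10  P2=32  P3=9  P4=41  P5=15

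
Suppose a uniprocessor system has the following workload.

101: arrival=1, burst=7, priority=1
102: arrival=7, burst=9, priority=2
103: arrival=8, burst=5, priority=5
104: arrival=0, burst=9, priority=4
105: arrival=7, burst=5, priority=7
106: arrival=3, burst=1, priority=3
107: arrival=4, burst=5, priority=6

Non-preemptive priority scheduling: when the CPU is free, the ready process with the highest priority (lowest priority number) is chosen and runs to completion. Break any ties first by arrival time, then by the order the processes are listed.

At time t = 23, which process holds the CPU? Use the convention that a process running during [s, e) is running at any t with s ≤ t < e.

102

Timeline: | 104 0-9 | 101 9-16 | 102 16-25 | 106 25-26 | 103 26-31 | 107 31-36 | 105 36-41 |
Completion: 101=16  102=25  103=31  104=9  105=41  106=26  107=36
Turnaround (C−A): 101=15  102=18  103=23  104=9  105=34  106=23  107=32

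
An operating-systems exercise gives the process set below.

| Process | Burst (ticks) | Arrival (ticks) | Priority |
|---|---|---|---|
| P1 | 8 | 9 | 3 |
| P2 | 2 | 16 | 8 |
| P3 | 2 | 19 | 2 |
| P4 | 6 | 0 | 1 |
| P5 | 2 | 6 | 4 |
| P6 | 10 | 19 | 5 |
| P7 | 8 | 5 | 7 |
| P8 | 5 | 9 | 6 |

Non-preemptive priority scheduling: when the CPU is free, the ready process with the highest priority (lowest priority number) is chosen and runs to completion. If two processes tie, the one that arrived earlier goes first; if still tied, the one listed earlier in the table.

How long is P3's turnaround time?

7

Timeline: | P4 0-6 | P5 6-8 | P7 8-16 | P1 16-24 | P3 24-26 | P6 26-36 | P8 36-41 | P2 41-43 |
Completion: P1=24  P2=43  P3=26  P4=6  P5=8  P6=36  P7=16  P8=41
Turnaround(P3) = completion − arrival = 26 − 19 = 7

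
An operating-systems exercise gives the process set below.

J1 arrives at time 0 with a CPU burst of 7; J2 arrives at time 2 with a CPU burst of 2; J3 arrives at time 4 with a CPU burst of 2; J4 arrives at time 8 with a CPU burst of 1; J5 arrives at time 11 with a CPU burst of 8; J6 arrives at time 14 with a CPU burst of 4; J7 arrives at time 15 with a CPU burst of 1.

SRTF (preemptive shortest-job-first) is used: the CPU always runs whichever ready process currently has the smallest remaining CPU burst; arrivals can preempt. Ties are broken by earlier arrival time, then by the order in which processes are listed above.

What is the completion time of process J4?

9

Timeline: | J1 0-2 | J2 2-4 | J3 4-6 | J1 6-8 | J4 8-9 | J1 9-12 | J5 12-14 | J6 14-15 | J7 15-16 | J6 16-19 | J5 19-25 |
Completion: J1=12  J2=4  J3=6  J4=9  J5=25  J6=19  J7=16
Turnaround (C−A): J1=12  J2=2  J3=2  J4=1  J5=14  J6=5  J7=1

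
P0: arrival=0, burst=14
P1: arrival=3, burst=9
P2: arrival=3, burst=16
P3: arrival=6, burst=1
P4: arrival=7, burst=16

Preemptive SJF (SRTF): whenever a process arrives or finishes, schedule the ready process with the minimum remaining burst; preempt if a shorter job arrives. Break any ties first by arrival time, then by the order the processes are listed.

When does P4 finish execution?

56

Gantt: | P0 0-3 | P1 3-6 | P3 6-7 | P1 7-13 | P0 13-24 | P2 24-40 | P4 40-56 |
Completion: P0=24  P1=13  P2=40  P3=7  P4=56
Turnaround (C−A): P0=24  P1=10  P2=37  P3=1  P4=49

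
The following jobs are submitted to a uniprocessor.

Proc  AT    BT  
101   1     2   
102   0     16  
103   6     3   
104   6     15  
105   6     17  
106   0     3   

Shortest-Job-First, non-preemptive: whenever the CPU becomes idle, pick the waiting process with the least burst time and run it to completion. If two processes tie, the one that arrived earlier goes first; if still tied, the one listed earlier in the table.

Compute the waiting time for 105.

Gantt: | 106 0-3 | 101 3-5 | 102 5-21 | 103 21-24 | 104 24-39 | 105 39-56 |
Completion: 101=5  102=21  103=24  104=39  105=56  106=3
Turnaround (C−A): 101=4  102=21  103=18  104=33  105=50  106=3
Waiting(105) = turnaround − burst = 50 − 17 = 33

33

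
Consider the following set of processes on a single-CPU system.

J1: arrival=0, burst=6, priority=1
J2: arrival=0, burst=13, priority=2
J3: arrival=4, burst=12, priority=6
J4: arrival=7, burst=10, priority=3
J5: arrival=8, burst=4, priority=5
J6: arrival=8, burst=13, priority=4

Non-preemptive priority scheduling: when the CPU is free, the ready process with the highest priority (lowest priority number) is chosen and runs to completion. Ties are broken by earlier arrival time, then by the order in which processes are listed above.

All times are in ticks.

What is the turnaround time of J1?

Gantt: | J1 0-6 | J2 6-19 | J4 19-29 | J6 29-42 | J5 42-46 | J3 46-58 |
Completion: J1=6  J2=19  J3=58  J4=29  J5=46  J6=42
Turnaround (C−A): J1=6  J2=19  J3=54  J4=22  J5=38  J6=34
Turnaround(J1) = completion − arrival = 6 − 0 = 6

6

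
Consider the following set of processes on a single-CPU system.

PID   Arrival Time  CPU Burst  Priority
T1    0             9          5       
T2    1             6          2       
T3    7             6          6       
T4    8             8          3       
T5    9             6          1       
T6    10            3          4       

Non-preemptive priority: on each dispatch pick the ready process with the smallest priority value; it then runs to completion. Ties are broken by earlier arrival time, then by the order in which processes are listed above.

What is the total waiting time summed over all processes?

Schedule: | T1 0-9 | T5 9-15 | T2 15-21 | T4 21-29 | T6 29-32 | T3 32-38 |
Completion: T1=9  T2=21  T3=38  T4=29  T5=15  T6=32
Turnaround (C−A): T1=9  T2=20  T3=31  T4=21  T5=6  T6=22
Waiting = turnaround − burst: T1=0, T2=14, T3=25, T4=13, T5=0, T6=19
Total waiting = 0 + 14 + 25 + 13 + 0 + 19 = 71

71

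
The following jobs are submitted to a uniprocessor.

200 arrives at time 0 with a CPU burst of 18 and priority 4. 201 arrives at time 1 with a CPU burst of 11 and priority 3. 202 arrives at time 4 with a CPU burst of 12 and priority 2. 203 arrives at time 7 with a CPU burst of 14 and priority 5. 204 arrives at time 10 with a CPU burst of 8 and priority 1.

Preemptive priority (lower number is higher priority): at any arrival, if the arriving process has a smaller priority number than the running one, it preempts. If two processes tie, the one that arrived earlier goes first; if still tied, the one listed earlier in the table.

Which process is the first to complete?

Schedule: | 200 0-1 | 201 1-4 | 202 4-10 | 204 10-18 | 202 18-24 | 201 24-32 | 200 32-49 | 203 49-63 |
Completion: 200=49  201=32  202=24  203=63  204=18
Turnaround (C−A): 200=49  201=31  202=20  203=56  204=8
Finish order: 204 → 202 → 201 → 200 → 203

204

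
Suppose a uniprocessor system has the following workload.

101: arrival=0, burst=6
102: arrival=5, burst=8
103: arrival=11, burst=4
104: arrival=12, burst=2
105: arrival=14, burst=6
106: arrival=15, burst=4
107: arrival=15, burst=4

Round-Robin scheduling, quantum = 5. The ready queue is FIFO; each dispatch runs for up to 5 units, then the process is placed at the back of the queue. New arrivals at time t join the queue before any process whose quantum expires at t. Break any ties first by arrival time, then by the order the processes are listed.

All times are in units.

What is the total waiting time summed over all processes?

Timeline: | 101 0-5 | 102 5-10 | 101 10-11 | 102 11-14 | 103 14-18 | 104 18-20 | 105 20-25 | 106 25-29 | 107 29-33 | 105 33-34 |
Completion: 101=11  102=14  103=18  104=20  105=34  106=29  107=33
Turnaround (C−A): 101=11  102=9  103=7  104=8  105=20  106=14  107=18
Waiting = turnaround − burst: 101=5, 102=1, 103=3, 104=6, 105=14, 106=10, 107=14
Total waiting = 5 + 1 + 3 + 6 + 14 + 10 + 14 = 53

53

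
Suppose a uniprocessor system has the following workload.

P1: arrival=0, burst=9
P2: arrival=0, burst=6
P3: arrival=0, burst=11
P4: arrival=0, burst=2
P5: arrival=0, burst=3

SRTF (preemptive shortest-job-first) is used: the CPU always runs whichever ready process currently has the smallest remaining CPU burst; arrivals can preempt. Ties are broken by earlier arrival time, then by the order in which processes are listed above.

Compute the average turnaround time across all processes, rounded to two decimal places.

13.80

Gantt: | P4 0-2 | P5 2-5 | P2 5-11 | P1 11-20 | P3 20-31 |
Completion: P1=20  P2=11  P3=31  P4=2  P5=5
Turnaround times: P1=20, P2=11, P3=31, P4=2, P5=5
Average turnaround = (20+11+31+2+5) / 5 = 69/5 = 13.80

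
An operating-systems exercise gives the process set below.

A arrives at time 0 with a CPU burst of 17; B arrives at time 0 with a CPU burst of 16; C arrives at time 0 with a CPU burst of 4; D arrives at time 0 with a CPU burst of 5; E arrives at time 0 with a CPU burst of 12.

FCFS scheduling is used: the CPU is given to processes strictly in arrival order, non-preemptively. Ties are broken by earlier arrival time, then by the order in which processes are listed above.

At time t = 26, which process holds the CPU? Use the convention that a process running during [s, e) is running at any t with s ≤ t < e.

B

Timeline: | A 0-17 | B 17-33 | C 33-37 | D 37-42 | E 42-54 |
Completion: A=17  B=33  C=37  D=42  E=54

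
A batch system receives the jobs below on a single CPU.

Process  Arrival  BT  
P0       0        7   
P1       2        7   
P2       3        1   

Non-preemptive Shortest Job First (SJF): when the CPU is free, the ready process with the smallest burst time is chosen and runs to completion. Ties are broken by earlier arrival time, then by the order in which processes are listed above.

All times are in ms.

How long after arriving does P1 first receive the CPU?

6

Timeline: | P0 0-7 | P2 7-8 | P1 8-15 |
Completion: P0=7  P1=15  P2=8
Response(P1) = first start − arrival = 8 − 2 = 6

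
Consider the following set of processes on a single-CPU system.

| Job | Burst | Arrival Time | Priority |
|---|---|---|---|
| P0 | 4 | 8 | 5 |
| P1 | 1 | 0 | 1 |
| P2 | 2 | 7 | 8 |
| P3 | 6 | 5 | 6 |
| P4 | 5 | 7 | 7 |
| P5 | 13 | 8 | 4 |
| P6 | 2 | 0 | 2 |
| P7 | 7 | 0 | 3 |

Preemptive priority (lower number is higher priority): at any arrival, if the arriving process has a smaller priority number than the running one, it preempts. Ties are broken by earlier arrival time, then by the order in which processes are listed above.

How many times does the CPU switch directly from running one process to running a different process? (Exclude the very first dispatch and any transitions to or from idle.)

Schedule: | P1 0-1 | P6 1-3 | P7 3-10 | P5 10-23 | P0 23-27 | P3 27-33 | P4 33-38 | P2 38-40 |
Completion: P0=27  P1=1  P2=40  P3=33  P4=38  P5=23  P6=3  P7=10
Turnaround (C−A): P0=19  P1=1  P2=33  P3=28  P4=31  P5=15  P6=3  P7=10

7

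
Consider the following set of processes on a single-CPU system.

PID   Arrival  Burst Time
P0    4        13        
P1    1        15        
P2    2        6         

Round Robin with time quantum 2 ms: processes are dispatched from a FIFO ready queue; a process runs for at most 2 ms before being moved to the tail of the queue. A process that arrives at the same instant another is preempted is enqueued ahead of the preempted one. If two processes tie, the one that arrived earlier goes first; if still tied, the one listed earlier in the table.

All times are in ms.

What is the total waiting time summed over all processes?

45

Gantt: | idle 0-1 | P1 1-3 | P2 3-5 | P1 5-7 | P0 7-9 | P2 9-11 | P1 11-13 | P0 13-15 | P2 15-17 | P1 17-19 | P0 19-21 | P1 21-23 | P0 23-25 | P1 25-27 | P0 27-29 | P1 29-31 | P0 31-33 | P1 33-34 | P0 34-35 |
Completion: P0=35  P1=34  P2=17
Turnaround (C−A): P0=31  P1=33  P2=15
Waiting = turnaround − burst: P0=18, P1=18, P2=9
Total waiting = 18 + 18 + 9 = 45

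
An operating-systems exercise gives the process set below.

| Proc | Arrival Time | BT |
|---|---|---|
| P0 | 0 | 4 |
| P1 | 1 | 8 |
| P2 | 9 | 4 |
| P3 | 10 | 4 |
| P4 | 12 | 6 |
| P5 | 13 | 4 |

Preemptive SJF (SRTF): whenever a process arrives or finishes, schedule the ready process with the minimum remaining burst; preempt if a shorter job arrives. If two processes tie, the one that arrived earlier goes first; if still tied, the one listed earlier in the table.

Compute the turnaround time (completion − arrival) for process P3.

Schedule: | P0 0-4 | P1 4-12 | P2 12-16 | P3 16-20 | P5 20-24 | P4 24-30 |
Completion: P0=4  P1=12  P2=16  P3=20  P4=30  P5=24
Turnaround (C−A): P0=4  P1=11  P2=7  P3=10  P4=18  P5=11
Turnaround(P3) = completion − arrival = 20 − 10 = 10

10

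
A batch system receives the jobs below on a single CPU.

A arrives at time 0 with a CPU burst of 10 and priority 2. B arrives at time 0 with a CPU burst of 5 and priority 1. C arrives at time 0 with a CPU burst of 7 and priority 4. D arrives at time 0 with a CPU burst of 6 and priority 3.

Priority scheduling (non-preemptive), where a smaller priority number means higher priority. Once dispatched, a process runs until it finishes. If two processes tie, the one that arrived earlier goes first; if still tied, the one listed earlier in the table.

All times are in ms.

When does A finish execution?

Schedule: | B 0-5 | A 5-15 | D 15-21 | C 21-28 |
Completion: A=15  B=5  C=28  D=21

15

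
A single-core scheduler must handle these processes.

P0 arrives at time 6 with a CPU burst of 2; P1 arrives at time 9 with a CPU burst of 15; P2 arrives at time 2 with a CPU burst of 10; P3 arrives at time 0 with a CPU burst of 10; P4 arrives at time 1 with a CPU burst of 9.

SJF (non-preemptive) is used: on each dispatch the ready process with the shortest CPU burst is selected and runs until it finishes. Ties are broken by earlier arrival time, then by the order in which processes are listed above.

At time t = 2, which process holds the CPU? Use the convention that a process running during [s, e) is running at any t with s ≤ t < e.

P3

Schedule: | P3 0-10 | P0 10-12 | P4 12-21 | P2 21-31 | P1 31-46 |
Completion: P0=12  P1=46  P2=31  P3=10  P4=21
Turnaround (C−A): P0=6  P1=37  P2=29  P3=10  P4=20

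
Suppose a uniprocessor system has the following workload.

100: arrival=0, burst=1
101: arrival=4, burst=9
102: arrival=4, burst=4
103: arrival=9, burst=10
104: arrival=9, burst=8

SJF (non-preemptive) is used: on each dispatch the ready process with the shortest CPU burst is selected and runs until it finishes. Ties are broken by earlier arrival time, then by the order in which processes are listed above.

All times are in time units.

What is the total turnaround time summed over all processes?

60

Schedule: | 100 0-1 | idle 1-4 | 102 4-8 | 101 8-17 | 104 17-25 | 103 25-35 |
Completion: 100=1  101=17  102=8  103=35  104=25
Turnaround (C−A): 100=1  101=13  102=4  103=26  104=16
Turnaround = completion − arrival: 100=1, 101=13, 102=4, 103=26, 104=16
Total turnaround = 1 + 13 + 4 + 26 + 16 = 60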